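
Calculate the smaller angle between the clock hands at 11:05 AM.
Hour hand position: 11 x 30 + 5 x 0.5 = 332.5 degrees
Minute hand position: 5 x 6 = 30 degrees
Difference: |332.5 - 30| = 302.5 degrees
Since 302.5 > 180, the smaller angle is 360 - 302.5 = 57.5 degrees

Final answer: 57.5 degrees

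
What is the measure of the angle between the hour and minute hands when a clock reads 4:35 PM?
Hour hand position: 4 x 30 + 35 x 0.5 = 137.5 degrees
Minute hand position: 35 x 6 = 210 degrees
Difference: |137.5 - 210| = 72.5 degrees
The angle between the hands is 72.5 degrees

Final answer: 72.5 degrees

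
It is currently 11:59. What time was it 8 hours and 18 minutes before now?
Starting time: 11:59 = 719 total minutes past 12:00
Subtracting: 8 hours and 18 minutes = 498 minutes
719 - 498 = 221 minutes
= 3 hours and 41 minutes past 12:00 = 3:41

Final answer: 3:41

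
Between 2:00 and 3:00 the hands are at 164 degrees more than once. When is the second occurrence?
At t minutes past 2:00, the hour hand is at 30 x 2 + 0.5t degrees and the minute hand is at 6t degrees.
The smaller angle between them is 164 degrees when |30H - 5.5t| = 164 or |30H - 5.5t| = 196.
With H = 2, solve 30 x 2 - 5.5t = +/- target for each target:
  t = (30 x 2 - 164) / 5.5 = -18.91 (outside (0, 60))
  t = (30 x 2 + 164) / 5.5 = 40.73
  t = (30 x 2 - 196) / 5.5 = -24.73 (outside (0, 60))
  t = (30 x 2 + 196) / 5.5 = 46.55
Valid solutions in (0, 60): {40.73, 46.55} minutes.
The second occurrence is t = 46.55 minutes.
The hands form a 164-degree angle at 46.55 minutes past 2:00.

Final answer: 46.55 minutes past 2:00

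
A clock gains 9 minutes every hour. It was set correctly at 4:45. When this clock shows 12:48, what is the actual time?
For every 60 true minutes, the faulty clock advances 69 minutes, so 1 faulty-clock minute corresponds to 60/69 true minutes.
From 4:45 to 12:48 on the faulty dial is 483 minutes.
True elapsed: 483 x 60/69 = 420 minutes = 7 hours.
True time: 4:45 + 7 hours = 11:45.

Final answer: 11:45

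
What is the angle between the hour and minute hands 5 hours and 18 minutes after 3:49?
First find the time 5 hours and 18 minutes after 3:49.
Total minutes: 3 x 60 + 49 + 5 x 60 + 18 = 547.
547 mod 720 = 547 minutes = 9:07.
Now compute the angle at 9:07:
Hour hand: 9 x 30 + 7 x 0.5 = 273.5 degrees
Minute hand: 7 x 6 = 42 degrees
Difference: |273.5 - 42| = 231.5 degrees
Smaller angle: 360 - 231.5 = 128.5 degrees

Final answer: 128.5 degrees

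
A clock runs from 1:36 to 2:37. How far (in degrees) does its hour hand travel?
The hour hand moves 0.5 degrees per minute.
Time elapsed: 2:37 - 1:36 = 61 minutes
Angular displacement: 61 x 0.5 = 30.5 degrees

Final answer: 30.5 degrees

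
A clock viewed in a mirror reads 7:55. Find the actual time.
Reflection across the vertical (12-6) axis maps a hand at angle A degrees to (360 - A) degrees, which sends a reading of T minutes past 12:00 to (720 - T) minutes past 12:00.
Mirror reads 7:55 = 475 minutes past 12:00.
Actual time: (720 - 475) mod 720 = 245 minutes = 4:05.

Final answer: 4:05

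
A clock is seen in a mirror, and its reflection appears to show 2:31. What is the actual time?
Reflection across the vertical (12-6) axis maps a hand at angle A degrees to (360 - A) degrees, which sends a reading of T minutes past 12:00 to (720 - T) minutes past 12:00.
Mirror reads 2:31 = 151 minutes past 12:00.
Actual time: (720 - 151) mod 720 = 569 minutes = 9:29.

Final answer: 9:29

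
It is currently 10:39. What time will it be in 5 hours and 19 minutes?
Starting time: 10:39
Adding 19 minutes to 39 minutes: 39 + 19 = 58 minutes
Adding 5 hours: 10 + 5 = 15 - 12 = 3
Final time: 3:58

Final answer: 3:58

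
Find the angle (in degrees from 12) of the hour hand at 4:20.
The hour hand moves 30 degrees per hour and 0.5 degrees per minute.
At 4:20: (4) x 30 + 20 x 0.5 = 120 + 10 = 130 degrees

Final answer: 130 degrees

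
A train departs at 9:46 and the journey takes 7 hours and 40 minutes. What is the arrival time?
Starting time: 9:46
Adding 40 minutes to 46 minutes: 46 + 40 = 86 minutes = 1 hour and 26 minutes
Adding 7 hours: 9 + 7 + 1 (carry) = 17 - 12 = 5
Final time: 5:26

Final answer: 5:26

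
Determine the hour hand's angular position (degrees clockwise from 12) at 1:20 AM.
The hour hand moves 30 degrees per hour and 0.5 degrees per minute.
At 1:20: (1) x 30 + 20 x 0.5 = 30 + 10 = 40 degrees

Final answer: 40 degrees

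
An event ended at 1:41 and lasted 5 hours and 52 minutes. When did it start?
Starting time: 1:41 = 101 total minutes past 12:00
Subtracting: 5 hours and 52 minutes = 352 minutes
101 - 352 = -251 (negative, add 12 hours = 720) = 469 minutes
= 7 hours and 49 minutes past 12:00 = 7:49

Final answer: 7:49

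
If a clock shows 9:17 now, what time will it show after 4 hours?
Starting time: 9:17
Adding 0 minutes to 17 minutes: 17 + 0 = 17 minutes
Adding 4 hours: 9 + 4 = 13 - 12 = 1
Final time: 1:17

Final answer: 1:17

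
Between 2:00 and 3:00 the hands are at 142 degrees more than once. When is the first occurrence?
At t minutes past 2:00, the hour hand is at 30 x 2 + 0.5t degrees and the minute hand is at 6t degrees.
The smaller angle between them is 142 degrees when |30H - 5.5t| = 142 or |30H - 5.5t| = 218.
With H = 2, solve 30 x 2 - 5.5t = +/- target for each target:
  t = (30 x 2 - 142) / 5.5 = -14.91 (outside (0, 60))
  t = (30 x 2 + 142) / 5.5 = 36.73
  t = (30 x 2 - 218) / 5.5 = -28.73 (outside (0, 60))
  t = (30 x 2 + 218) / 5.5 = 50.55
Valid solutions in (0, 60): {36.73, 50.55} minutes.
The first occurrence is t = 36.73 minutes.
The hands form a 142-degree angle at 36.73 minutes past 2:00.

Final answer: 36.73 minutes past 2:00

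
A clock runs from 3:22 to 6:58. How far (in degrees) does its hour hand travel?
The hour hand moves 0.5 degrees per minute.
Time elapsed: 6:58 - 3:22 = 216 minutes
Angular displacement: 216 x 0.5 = 108 degrees

Final answer: 108 degrees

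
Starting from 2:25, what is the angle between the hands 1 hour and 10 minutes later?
First find the time 1 hour and 10 minutes after 2:25.
Total minutes: 2 x 60 + 25 + 1 x 60 + 10 = 215.
215 mod 720 = 215 minutes = 3:35.
Now compute the angle at 3:35:
Hour hand: 3 x 30 + 35 x 0.5 = 107.5 degrees
Minute hand: 35 x 6 = 210 degrees
Difference: |107.5 - 210| = 102.5 degrees
The angle is 102.5 degrees

Final answer: 102.5 degrees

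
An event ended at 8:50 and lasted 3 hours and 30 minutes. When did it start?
Starting time: 8:50 = 530 total minutes past 12:00
Subtracting: 3 hours and 30 minutes = 210 minutes
530 - 210 = 320 minutes
= 5 hours and 20 minutes past 12:00 = 5:20

Final answer: 5:20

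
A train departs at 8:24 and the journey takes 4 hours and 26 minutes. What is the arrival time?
Starting time: 8:24
Adding 26 minutes to 24 minutes: 24 + 26 = 50 minutes
Adding 4 hours: 8 + 4 = 12
Final time: 12:50

Final answer: 12:50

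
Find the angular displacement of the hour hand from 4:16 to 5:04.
The hour hand moves 0.5 degrees per minute.
Time elapsed: 5:04 - 4:16 = 48 minutes
Angular displacement: 48 x 0.5 = 24 degrees

Final answer: 24 degrees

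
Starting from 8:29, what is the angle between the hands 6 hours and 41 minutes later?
First find the time 6 hours and 41 minutes after 8:29.
Total minutes: 8 x 60 + 29 + 6 x 60 + 41 = 910.
910 mod 720 = 190 minutes = 3:10.
Now compute the angle at 3:10:
Hour hand: 3 x 30 + 10 x 0.5 = 95 degrees
Minute hand: 10 x 6 = 60 degrees
Difference: |95 - 60| = 35 degrees
The angle is 35 degrees

Final answer: 35 degrees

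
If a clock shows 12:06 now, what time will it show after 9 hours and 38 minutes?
Starting time: 12:06
Adding 38 minutes to 6 minutes: 6 + 38 = 44 minutes
Adding 9 hours: 12 + 9 = 21 - 12 = 9
Final time: 9:44

Final answer: 9:44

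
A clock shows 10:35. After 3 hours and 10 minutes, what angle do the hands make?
First find the time 3 hours and 10 minutes after 10:35.
Total minutes: 10 x 60 + 35 + 3 x 60 + 10 = 825.
825 mod 720 = 105 minutes = 1:45.
Now compute the angle at 1:45:
Hour hand: 1 x 30 + 45 x 0.5 = 52.5 degrees
Minute hand: 45 x 6 = 270 degrees
Difference: |52.5 - 270| = 217.5 degrees
Smaller angle: 360 - 217.5 = 142.5 degrees

Final answer: 142.5 degrees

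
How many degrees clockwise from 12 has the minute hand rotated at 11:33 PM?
The minute hand moves 6 degrees per minute.
At 11:33: 33 x 6 = 198 degrees

Final answer: 198 degrees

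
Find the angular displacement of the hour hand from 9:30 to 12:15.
The hour hand moves 0.5 degrees per minute.
Time elapsed: 12:15 - 9:30 = 165 minutes
Angular displacement: 165 x 0.5 = 82.5 degrees

Final answer: 82.5 degrees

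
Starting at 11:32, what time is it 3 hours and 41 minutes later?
Starting time: 11:32
Adding 41 minutes to 32 minutes: 32 + 41 = 73 minutes = 1 hour and 13 minutes
Adding 3 hours: 11 + 3 + 1 (carry) = 15 - 12 = 3
Final time: 3:13

Final answer: 3:13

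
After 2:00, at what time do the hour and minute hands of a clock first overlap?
The minute hand gains 5.5 degrees per minute on the hour hand.
At 2:00, the hour hand is at 60 degrees and the minute hand is at 0 degrees.
The gap is 60 degrees. Time to close: 60/5.5 = 60 x 2/11 = 10.91 minutes.
The hands overlap at 10.91 minutes past 2:00.

Final answer: 10.91 minutes past 2:00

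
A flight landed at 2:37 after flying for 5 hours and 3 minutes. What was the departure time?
Starting time: 2:37 = 157 total minutes past 12:00
Subtracting: 5 hours and 3 minutes = 303 minutes
157 - 303 = -146 (negative, add 12 hours = 720) = 574 minutes
= 9 hours and 34 minutes past 12:00 = 9:34

Final answer: 9:34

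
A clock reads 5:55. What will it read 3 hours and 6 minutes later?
Starting time: 5:55
Adding 6 minutes to 55 minutes: 55 + 6 = 61 minutes = 1 hour and 1 minute
Adding 3 hours: 5 + 3 + 1 (carry) = 9
Final time: 9:01

Final answer: 9:01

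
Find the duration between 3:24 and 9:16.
From 3:24 to 9:16:
(9 x 60 + 16) - (3 x 60 + 24) = 556 - 204 = 352 minutes
= 5 hours and 52 minutes

Final answer: 5 hours and 52 minutes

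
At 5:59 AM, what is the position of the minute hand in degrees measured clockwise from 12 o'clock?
The minute hand moves 6 degrees per minute.
At 5:59: 59 x 6 = 354 degrees

Final answer: 354 degrees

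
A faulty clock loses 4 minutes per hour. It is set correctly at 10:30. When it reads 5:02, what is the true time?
For every 60 true minutes, the faulty clock advances 56 minutes, so 1 faulty-clock minute corresponds to 60/56 true minutes.
From 10:30 to 5:02 on the faulty dial is 392 minutes.
True elapsed: 392 x 60/56 = 420 minutes = 7 hours.
True time: 10:30 + 7 hours = 5:30.

Final answer: 5:30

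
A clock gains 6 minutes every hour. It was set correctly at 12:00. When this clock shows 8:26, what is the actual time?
For every 60 true minutes, the faulty clock advances 66 minutes, so 1 faulty-clock minute corresponds to 60/66 true minutes.
From 12:00 to 8:26 on the faulty dial is 506 minutes.
True elapsed: 506 x 60/66 = 460 minutes = 7 hours and 40 minutes.
True time: 12:00 + 7 hours and 40 minutes = 7:40.

Final answer: 7:40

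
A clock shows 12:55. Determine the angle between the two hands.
Hour hand position: 0 x 30 + 55 x 0.5 = 27.5 degrees
Minute hand position: 55 x 6 = 330 degrees
Difference: |27.5 - 330| = 302.5 degrees
Since 302.5 > 180, the smaller angle is 360 - 302.5 = 57.5 degrees

Final answer: 57.5 degrees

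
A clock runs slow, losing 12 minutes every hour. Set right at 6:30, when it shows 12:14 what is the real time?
For every 60 true minutes, the faulty clock advances 48 minutes, so 1 faulty-clock minute corresponds to 60/48 true minutes.
From 6:30 to 12:14 on the faulty dial is 344 minutes.
True elapsed: 344 x 60/48 = 430 minutes = 7 hours and 10 minutes.
True time: 6:30 + 7 hours and 10 minutes = 1:40.

Final answer: 1:40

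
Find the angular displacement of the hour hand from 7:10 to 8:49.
The hour hand moves 0.5 degrees per minute.
Time elapsed: 8:49 - 7:10 = 99 minutes
Angular displacement: 99 x 0.5 = 49.5 degrees

Final answer: 49.5 degrees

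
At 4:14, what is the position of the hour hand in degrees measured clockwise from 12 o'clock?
The hour hand moves 30 degrees per hour and 0.5 degrees per minute.
At 4:14: (4) x 30 + 14 x 0.5 = 120 + 7 = 127 degrees

Final answer: 127 degrees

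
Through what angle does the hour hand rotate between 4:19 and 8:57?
The hour hand moves 0.5 degrees per minute.
Time elapsed: 8:57 - 4:19 = 278 minutes
Angular displacement: 278 x 0.5 = 139 degrees

Final answer: 139 degrees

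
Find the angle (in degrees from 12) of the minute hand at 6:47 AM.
The minute hand moves 6 degrees per minute.
At 6:47: 47 x 6 = 282 degrees

Final answer: 282 degrees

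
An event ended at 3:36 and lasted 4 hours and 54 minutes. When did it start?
Starting time: 3:36 = 216 total minutes past 12:00
Subtracting: 4 hours and 54 minutes = 294 minutes
216 - 294 = -78 (negative, add 12 hours = 720) = 642 minutes
= 10 hours and 42 minutes past 12:00 = 10:42

Final answer: 10:42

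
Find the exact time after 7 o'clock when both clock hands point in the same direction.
The minute hand gains 5.5 degrees per minute on the hour hand.
At 7:00, the hour hand is at 210 degrees and the minute hand is at 0 degrees.
The gap is 210 degrees. Time to close: 210/5.5 = 60 x 7/11 = 38.18 minutes.
The hands overlap at 38.18 minutes past 7:00.

Final answer: 38.18 minutes past 7:00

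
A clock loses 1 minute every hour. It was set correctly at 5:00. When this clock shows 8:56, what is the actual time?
For every 60 true minutes, the faulty clock advances 59 minutes, so 1 faulty-clock minute corresponds to 60/59 true minutes.
From 5:00 to 8:56 on the faulty dial is 236 minutes.
True elapsed: 236 x 60/59 = 240 minutes = 4 hours.
True time: 5:00 + 4 hours = 9:00.

Final answer: 9:00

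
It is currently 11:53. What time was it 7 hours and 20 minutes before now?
Starting time: 11:53 = 713 total minutes past 12:00
Subtracting: 7 hours and 20 minutes = 440 minutes
713 - 440 = 273 minutes
= 4 hours and 33 minutes past 12:00 = 4:33

Final answer: 4:33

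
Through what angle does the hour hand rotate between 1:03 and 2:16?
The hour hand moves 0.5 degrees per minute.
Time elapsed: 2:16 - 1:03 = 73 minutes
Angular displacement: 73 x 0.5 = 36.5 degrees

Final answer: 36.5 degrees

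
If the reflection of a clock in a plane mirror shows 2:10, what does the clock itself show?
Reflection across the vertical (12-6) axis maps a hand at angle A degrees to (360 - A) degrees, which sends a reading of T minutes past 12:00 to (720 - T) minutes past 12:00.
Mirror reads 2:10 = 130 minutes past 12:00.
Actual time: (720 - 130) mod 720 = 590 minutes = 9:50.

Final answer: 9:50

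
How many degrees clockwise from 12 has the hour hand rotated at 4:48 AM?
The hour hand moves 30 degrees per hour and 0.5 degrees per minute.
At 4:48: (4) x 30 + 48 x 0.5 = 120 + 24 = 144 degrees

Final answer: 144 degrees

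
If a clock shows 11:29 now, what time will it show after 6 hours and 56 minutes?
Starting time: 11:29
Adding 56 minutes to 29 minutes: 29 + 56 = 85 minutes = 1 hour and 25 minutes
Adding 6 hours: 11 + 6 + 1 (carry) = 18 - 12 = 6
Final time: 6:25

Final answer: 6:25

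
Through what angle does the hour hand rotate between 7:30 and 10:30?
The hour hand moves 0.5 degrees per minute.
Time elapsed: 10:30 - 7:30 = 180 minutes
Angular displacement: 180 x 0.5 = 90 degrees

Final answer: 90 degrees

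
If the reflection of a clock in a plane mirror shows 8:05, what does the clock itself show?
Reflection across the vertical (12-6) axis maps a hand at angle A degrees to (360 - A) degrees, which sends a reading of T minutes past 12:00 to (720 - T) minutes past 12:00.
Mirror reads 8:05 = 485 minutes past 12:00.
Actual time: (720 - 485) mod 720 = 235 minutes = 3:55.

Final answer: 3:55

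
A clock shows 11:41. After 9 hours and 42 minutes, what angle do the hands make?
First find the time 9 hours and 42 minutes after 11:41.
Total minutes: 11 x 60 + 41 + 9 x 60 + 42 = 1283.
1283 mod 720 = 563 minutes = 9:23.
Now compute the angle at 9:23:
Hour hand: 9 x 30 + 23 x 0.5 = 281.5 degrees
Minute hand: 23 x 6 = 138 degrees
Difference: |281.5 - 138| = 143.5 degrees
The angle is 143.5 degrees

Final answer: 143.5 degrees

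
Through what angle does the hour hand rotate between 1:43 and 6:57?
The hour hand moves 0.5 degrees per minute.
Time elapsed: 6:57 - 1:43 = 314 minutes
Angular displacement: 314 x 0.5 = 157 degrees

Final answer: 157 degrees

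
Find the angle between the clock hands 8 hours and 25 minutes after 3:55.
First find the time 8 hours and 25 minutes after 3:55.
Total minutes: 3 x 60 + 55 + 8 x 60 + 25 = 740.
740 mod 720 = 20 minutes = 12:20.
Now compute the angle at 12:20:
Hour hand: 0 x 30 + 20 x 0.5 = 10 degrees
Minute hand: 20 x 6 = 120 degrees
Difference: |10 - 120| = 110 degrees
The angle is 110 degrees

Final answer: 110 degrees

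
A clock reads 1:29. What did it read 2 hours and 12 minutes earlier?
Starting time: 1:29 = 89 total minutes past 12:00
Subtracting: 2 hours and 12 minutes = 132 minutes
89 - 132 = -43 (negative, add 12 hours = 720) = 677 minutes
= 11 hours and 17 minutes past 12:00 = 11:17

Final answer: 11:17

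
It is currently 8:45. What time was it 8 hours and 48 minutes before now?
Starting time: 8:45 = 525 total minutes past 12:00
Subtracting: 8 hours and 48 minutes = 528 minutes
525 - 528 = -3 (negative, add 12 hours = 720) = 717 minutes
= 11 hours and 57 minutes past 12:00 = 11:57

Final answer: 11:57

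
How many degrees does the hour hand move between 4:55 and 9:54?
The hour hand moves 0.5 degrees per minute.
Time elapsed: 9:54 - 4:55 = 299 minutes
Angular displacement: 299 x 0.5 = 149.5 degrees

Final answer: 149.5 degrees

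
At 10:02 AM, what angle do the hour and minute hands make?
Hour hand position: 10 x 30 + 2 x 0.5 = 301 degrees
Minute hand position: 2 x 6 = 12 degrees
Difference: |301 - 12| = 289 degrees
Since 289 > 180, the smaller angle is 360 - 289 = 71 degrees

Final answer: 71 degrees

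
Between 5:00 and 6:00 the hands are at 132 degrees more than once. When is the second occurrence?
At t minutes past 5:00, the hour hand is at 30 x 5 + 0.5t degrees and the minute hand is at 6t degrees.
The smaller angle between them is 132 degrees when |30H - 5.5t| = 132 or |30H - 5.5t| = 228.
With H = 5, solve 30 x 5 - 5.5t = +/- target for each target:
  t = (30 x 5 - 132) / 5.5 = 3.27
  t = (30 x 5 + 132) / 5.5 = 51.27
  t = (30 x 5 - 228) / 5.5 = -14.18 (outside (0, 60))
  t = (30 x 5 + 228) / 5.5 = 68.73 (outside (0, 60))
Valid solutions in (0, 60): {3.27, 51.27} minutes.
The second occurrence is t = 51.27 minutes.
The hands form a 132-degree angle at 51.27 minutes past 5:00.

Final answer: 51.27 minutes past 5:00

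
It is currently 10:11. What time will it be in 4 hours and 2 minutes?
Starting time: 10:11
Adding 2 minutes to 11 minutes: 11 + 2 = 13 minutes
Adding 4 hours: 10 + 4 = 14 - 12 = 2
Final time: 2:13

Final answer: 2:13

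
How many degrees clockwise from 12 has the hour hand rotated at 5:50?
The hour hand moves 30 degrees per hour and 0.5 degrees per minute.
At 5:50: (5) x 30 + 50 x 0.5 = 150 + 25 = 175 degrees

Final answer: 175 degrees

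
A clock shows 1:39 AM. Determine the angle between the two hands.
Hour hand position: 1 x 30 + 39 x 0.5 = 49.5 degrees
Minute hand position: 39 x 6 = 234 degrees
Difference: |49.5 - 234| = 184.5 degrees
Since 184.5 > 180, the smaller angle is 360 - 184.5 = 175.5 degrees

Final answer: 175.5 degrees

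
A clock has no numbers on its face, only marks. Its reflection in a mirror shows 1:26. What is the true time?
Reflection across the vertical (12-6) axis maps a hand at angle A degrees to (360 - A) degrees, which sends a reading of T minutes past 12:00 to (720 - T) minutes past 12:00.
Mirror reads 1:26 = 86 minutes past 12:00.
Actual time: (720 - 86) mod 720 = 634 minutes = 10:34.

Final answer: 10:34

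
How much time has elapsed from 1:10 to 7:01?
From 1:10 to 7:01:
(7 x 60 + 1) - (1 x 60 + 10) = 421 - 70 = 351 minutes
= 5 hours and 51 minutes

Final answer: 5 hours and 51 minutes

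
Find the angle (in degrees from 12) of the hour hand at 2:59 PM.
The hour hand moves 30 degrees per hour and 0.5 degrees per minute.
At 2:59: (2) x 30 + 59 x 0.5 = 60 + 29.5 = 89.5 degrees

Final answer: 89.5 degrees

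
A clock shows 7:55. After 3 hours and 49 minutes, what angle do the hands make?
First find the time 3 hours and 49 minutes after 7:55.
Total minutes: 7 x 60 + 55 + 3 x 60 + 49 = 704.
704 mod 720 = 704 minutes = 11:44.
Now compute the angle at 11:44:
Hour hand: 11 x 30 + 44 x 0.5 = 352 degrees
Minute hand: 44 x 6 = 264 degrees
Difference: |352 - 264| = 88 degrees
The angle is 88 degrees

Final answer: 88 degrees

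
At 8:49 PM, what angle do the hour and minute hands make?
Hour hand position: 8 x 30 + 49 x 0.5 = 264.5 degrees
Minute hand position: 49 x 6 = 294 degrees
Difference: |264.5 - 294| = 29.5 degrees
The angle between the hands is 29.5 degrees

Final answer: 29.5 degrees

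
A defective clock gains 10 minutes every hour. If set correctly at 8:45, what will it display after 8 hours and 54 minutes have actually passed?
For every 60 true minutes, the faulty clock advances 60 + 10 = 70 minutes.
True elapsed: 8 hours and 54 minutes = 534 minutes.
Faulty clock advances: 534 x 70/60 = 623 minutes (drift: 89 minutes ahead).
Shown time: 8:45 + 623 minutes = 7:08.

Final answer: 7:08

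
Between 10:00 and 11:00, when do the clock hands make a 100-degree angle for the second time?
At t minutes past 10:00, the hour hand is at 30 x 10 + 0.5t degrees and the minute hand is at 6t degrees.
The smaller angle between them is 100 degrees when |30H - 5.5t| = 100 or |30H - 5.5t| = 260.
With H = 10, solve 30 x 10 - 5.5t = +/- target for each target:
  t = (30 x 10 - 100) / 5.5 = 36.36
  t = (30 x 10 + 100) / 5.5 = 72.73 (outside (0, 60))
  t = (30 x 10 - 260) / 5.5 = 7.27
  t = (30 x 10 + 260) / 5.5 = 101.82 (outside (0, 60))
Valid solutions in (0, 60): {7.27, 36.36} minutes.
The second occurrence is t = 36.36 minutes.
The hands form a 100-degree angle at 36.36 minutes past 10:00.

Final answer: 36.36 minutes past 10:00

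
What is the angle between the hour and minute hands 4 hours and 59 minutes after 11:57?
First find the time 4 hours and 59 minutes after 11:57.
Total minutes: 11 x 60 + 57 + 4 x 60 + 59 = 1016.
1016 mod 720 = 296 minutes = 4:56.
Now compute the angle at 4:56:
Hour hand: 4 x 30 + 56 x 0.5 = 148 degrees
Minute hand: 56 x 6 = 336 degrees
Difference: |148 - 336| = 188 degrees
Smaller angle: 360 - 188 = 172 degrees

Final answer: 172 degrees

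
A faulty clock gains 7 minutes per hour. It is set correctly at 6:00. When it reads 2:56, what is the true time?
For every 60 true minutes, the faulty clock advances 67 minutes, so 1 faulty-clock minute corresponds to 60/67 true minutes.
From 6:00 to 2:56 on the faulty dial is 536 minutes.
True elapsed: 536 x 60/67 = 480 minutes = 8 hours.
True time: 6:00 + 8 hours = 2:00.

Final answer: 2:00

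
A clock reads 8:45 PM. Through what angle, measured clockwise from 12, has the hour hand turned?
The hour hand moves 30 degrees per hour and 0.5 degrees per minute.
At 8:45: (8) x 30 + 45 x 0.5 = 240 + 22.5 = 262.5 degrees

Final answer: 262.5 degrees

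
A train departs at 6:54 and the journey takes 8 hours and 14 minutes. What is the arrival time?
Starting time: 6:54
Adding 14 minutes to 54 minutes: 54 + 14 = 68 minutes = 1 hour and 8 minutes
Adding 8 hours: 6 + 8 + 1 (carry) = 15 - 12 = 3
Final time: 3:08

Final answer: 3:08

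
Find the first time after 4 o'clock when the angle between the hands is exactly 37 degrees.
At t minutes past 4:00, the hour hand is at 30 x 4 + 0.5t degrees and the minute hand is at 6t degrees.
The smaller angle between them is 37 degrees when |30H - 5.5t| = 37 or |30H - 5.5t| = 323.
With H = 4, solve 30 x 4 - 5.5t = +/- target for each target:
  t = (30 x 4 - 37) / 5.5 = 15.09
  t = (30 x 4 + 37) / 5.5 = 28.55
  t = (30 x 4 - 323) / 5.5 = -36.91 (outside (0, 60))
  t = (30 x 4 + 323) / 5.5 = 80.55 (outside (0, 60))
Valid solutions in (0, 60): {15.09, 28.55} minutes.
The first occurrence is t = 15.09 minutes.
The hands form a 37-degree angle at 15.09 minutes past 4:00.

Final answer: 15.09 minutes past 4:00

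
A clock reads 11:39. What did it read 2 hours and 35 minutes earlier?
Starting time: 11:39 = 699 total minutes past 12:00
Subtracting: 2 hours and 35 minutes = 155 minutes
699 - 155 = 544 minutes
= 9 hours and 4 minutes past 12:00 = 9:04

Final answer: 9:04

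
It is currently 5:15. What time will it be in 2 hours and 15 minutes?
Starting time: 5:15
Adding 15 minutes to 15 minutes: 15 + 15 = 30 minutes
Adding 2 hours: 5 + 2 = 7
Final time: 7:30

Final answer: 7:30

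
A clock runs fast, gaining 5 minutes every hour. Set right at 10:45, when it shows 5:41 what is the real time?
For every 60 true minutes, the faulty clock advances 65 minutes, so 1 faulty-clock minute corresponds to 60/65 true minutes.
From 10:45 to 5:41 on the faulty dial is 416 minutes.
True elapsed: 416 x 60/65 = 384 minutes = 6 hours and 24 minutes.
True time: 10:45 + 6 hours and 24 minutes = 5:09.

Final answer: 5:09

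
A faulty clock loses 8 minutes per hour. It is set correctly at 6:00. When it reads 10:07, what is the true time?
For every 60 true minutes, the faulty clock advances 52 minutes, so 1 faulty-clock minute corresponds to 60/52 true minutes.
From 6:00 to 10:07 on the faulty dial is 247 minutes.
True elapsed: 247 x 60/52 = 285 minutes = 4 hours and 45 minutes.
True time: 6:00 + 4 hours and 45 minutes = 10:45.

Final answer: 10:45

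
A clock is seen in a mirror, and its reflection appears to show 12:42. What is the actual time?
Reflection across the vertical (12-6) axis maps a hand at angle A degrees to (360 - A) degrees, which sends a reading of T minutes past 12:00 to (720 - T) minutes past 12:00.
Mirror reads 12:42 = 42 minutes past 12:00.
Actual time: (720 - 42) mod 720 = 678 minutes = 11:18.

Final answer: 11:18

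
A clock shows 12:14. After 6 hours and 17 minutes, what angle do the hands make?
First find the time 6 hours and 17 minutes after 12:14.
Total minutes: 12 x 60 + 14 + 6 x 60 + 17 = 1111.
1111 mod 720 = 391 minutes = 6:31.
Now compute the angle at 6:31:
Hour hand: 6 x 30 + 31 x 0.5 = 195.5 degrees
Minute hand: 31 x 6 = 186 degrees
Difference: |195.5 - 186| = 9.5 degrees
The angle is 9.5 degrees

Final answer: 9.5 degrees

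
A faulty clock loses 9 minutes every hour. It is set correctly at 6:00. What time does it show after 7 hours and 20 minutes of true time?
For every 60 true minutes, the faulty clock advances 60 - 9 = 51 minutes.
True elapsed: 7 hours and 20 minutes = 440 minutes.
Faulty clock advances: 440 x 51/60 = 374 minutes (drift: 66 minutes behind).
Shown time: 6:00 + 374 minutes = 12:14.

Final answer: 12:14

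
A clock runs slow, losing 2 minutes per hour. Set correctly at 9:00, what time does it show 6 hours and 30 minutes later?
For every 60 true minutes, the faulty clock advances 60 - 2 = 58 minutes.
True elapsed: 6 hours and 30 minutes = 390 minutes.
Faulty clock advances: 390 x 58/60 = 377 minutes (drift: 13 minutes behind).
Shown time: 9:00 + 377 minutes = 3:17.

Final answer: 3:17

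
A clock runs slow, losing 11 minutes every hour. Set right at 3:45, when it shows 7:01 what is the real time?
For every 60 true minutes, the faulty clock advances 49 minutes, so 1 faulty-clock minute corresponds to 60/49 true minutes.
From 3:45 to 7:01 on the faulty dial is 196 minutes.
True elapsed: 196 x 60/49 = 240 minutes = 4 hours.
True time: 3:45 + 4 hours = 7:45.

Final answer: 7:45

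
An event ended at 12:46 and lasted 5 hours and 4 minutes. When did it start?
Starting time: 12:46 = 46 total minutes past 12:00
Subtracting: 5 hours and 4 minutes = 304 minutes
46 - 304 = -258 (negative, add 12 hours = 720) = 462 minutes
= 7 hours and 42 minutes past 12:00 = 7:42

Final answer: 7:42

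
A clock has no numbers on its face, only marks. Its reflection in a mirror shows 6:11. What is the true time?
Reflection across the vertical (12-6) axis maps a hand at angle A degrees to (360 - A) degrees, which sends a reading of T minutes past 12:00 to (720 - T) minutes past 12:00.
Mirror reads 6:11 = 371 minutes past 12:00.
Actual time: (720 - 371) mod 720 = 349 minutes = 5:49.

Final answer: 5:49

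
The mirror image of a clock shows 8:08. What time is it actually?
Reflection across the vertical (12-6) axis maps a hand at angle A degrees to (360 - A) degrees, which sends a reading of T minutes past 12:00 to (720 - T) minutes past 12:00.
Mirror reads 8:08 = 488 minutes past 12:00.
Actual time: (720 - 488) mod 720 = 232 minutes = 3:52.

Final answer: 3:52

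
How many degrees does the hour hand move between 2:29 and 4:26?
The hour hand moves 0.5 degrees per minute.
Time elapsed: 4:26 - 2:29 = 117 minutes
Angular displacement: 117 x 0.5 = 58.5 degrees

Final answer: 58.5 degrees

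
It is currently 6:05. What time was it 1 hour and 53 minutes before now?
Starting time: 6:05 = 365 total minutes past 12:00
Subtracting: 1 hour and 53 minutes = 113 minutes
365 - 113 = 252 minutes
= 4 hours and 12 minutes past 12:00 = 4:12

Final answer: 4:12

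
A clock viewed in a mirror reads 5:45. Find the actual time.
Reflection across the vertical (12-6) axis maps a hand at angle A degrees to (360 - A) degrees, which sends a reading of T minutes past 12:00 to (720 - T) minutes past 12:00.
Mirror reads 5:45 = 345 minutes past 12:00.
Actual time: (720 - 345) mod 720 = 375 minutes = 6:15.

Final answer: 6:15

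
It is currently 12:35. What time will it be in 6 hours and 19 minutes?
Starting time: 12:35
Adding 19 minutes to 35 minutes: 35 + 19 = 54 minutes
Adding 6 hours: 12 + 6 = 18 - 12 = 6
Final time: 6:54

Final answer: 6:54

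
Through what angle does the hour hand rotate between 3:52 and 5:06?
The hour hand moves 0.5 degrees per minute.
Time elapsed: 5:06 - 3:52 = 74 minutes
Angular displacement: 74 x 0.5 = 37 degrees

Final answer: 37 degrees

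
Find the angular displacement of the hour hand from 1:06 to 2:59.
The hour hand moves 0.5 degrees per minute.
Time elapsed: 2:59 - 1:06 = 113 minutes
Angular displacement: 113 x 0.5 = 56.5 degrees

Final answer: 56.5 degrees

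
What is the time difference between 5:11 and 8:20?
From 5:11 to 8:20:
(8 x 60 + 20) - (5 x 60 + 11) = 500 - 311 = 189 minutes
= 3 hours and 9 minutes

Final answer: 3 hours and 9 minutes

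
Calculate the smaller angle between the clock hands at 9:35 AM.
Hour hand position: 9 x 30 + 35 x 0.5 = 287.5 degrees
Minute hand position: 35 x 6 = 210 degrees
Difference: |287.5 - 210| = 77.5 degrees
The angle between the hands is 77.5 degrees

Final answer: 77.5 degrees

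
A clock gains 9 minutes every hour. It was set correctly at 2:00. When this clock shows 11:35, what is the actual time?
For every 60 true minutes, the faulty clock advances 69 minutes, so 1 faulty-clock minute corresponds to 60/69 true minutes.
From 2:00 to 11:35 on the faulty dial is 575 minutes.
True elapsed: 575 x 60/69 = 500 minutes = 8 hours and 20 minutes.
True time: 2:00 + 8 hours and 20 minutes = 10:20.

Final answer: 10:20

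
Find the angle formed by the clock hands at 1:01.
Hour hand position: 1 x 30 + 1 x 0.5 = 30.5 degrees
Minute hand position: 1 x 6 = 6 degrees
Difference: |30.5 - 6| = 24.5 degrees
The angle between the hands is 24.5 degrees

Final answer: 24.5 degrees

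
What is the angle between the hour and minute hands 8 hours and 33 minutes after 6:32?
First find the time 8 hours and 33 minutes after 6:32.
Total minutes: 6 x 60 + 32 + 8 x 60 + 33 = 905.
905 mod 720 = 185 minutes = 3:05.
Now compute the angle at 3:05:
Hour hand: 3 x 30 + 5 x 0.5 = 92.5 degrees
Minute hand: 5 x 6 = 30 degrees
Difference: |92.5 - 30| = 62.5 degrees
The angle is 62.5 degrees

Final answer: 62.5 degrees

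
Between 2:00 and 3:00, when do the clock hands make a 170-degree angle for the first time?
At t minutes past 2:00, the hour hand is at 30 x 2 + 0.5t degrees and the minute hand is at 6t degrees.
The smaller angle between them is 170 degrees when |30H - 5.5t| = 170 or |30H - 5.5t| = 190.
With H = 2, solve 30 x 2 - 5.5t = +/- target for each target:
  t = (30 x 2 - 170) / 5.5 = -20 (outside (0, 60))
  t = (30 x 2 + 170) / 5.5 = 41.82
  t = (30 x 2 - 190) / 5.5 = -23.64 (outside (0, 60))
  t = (30 x 2 + 190) / 5.5 = 45.45
Valid solutions in (0, 60): {41.82, 45.45} minutes.
The first occurrence is t = 41.82 minutes.
The hands form a 170-degree angle at 41.82 minutes past 2:00.

Final answer: 41.82 minutes past 2:00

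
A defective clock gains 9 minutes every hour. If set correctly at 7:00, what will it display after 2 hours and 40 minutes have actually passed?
For every 60 true minutes, the faulty clock advances 60 + 9 = 69 minutes.
True elapsed: 2 hours and 40 minutes = 160 minutes.
Faulty clock advances: 160 x 69/60 = 184 minutes (drift: 24 minutes ahead).
Shown time: 7:00 + 184 minutes = 10:04.

Final answer: 10:04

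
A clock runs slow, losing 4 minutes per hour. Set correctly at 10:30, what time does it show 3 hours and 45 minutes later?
For every 60 true minutes, the faulty clock advances 60 - 4 = 56 minutes.
True elapsed: 3 hours and 45 minutes = 225 minutes.
Faulty clock advances: 225 x 56/60 = 210 minutes (drift: 15 minutes behind).
Shown time: 10:30 + 210 minutes = 2:00.

Final answer: 2:00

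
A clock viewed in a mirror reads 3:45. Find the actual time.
Reflection across the vertical (12-6) axis maps a hand at angle A degrees to (360 - A) degrees, which sends a reading of T minutes past 12:00 to (720 - T) minutes past 12:00.
Mirror reads 3:45 = 225 minutes past 12:00.
Actual time: (720 - 225) mod 720 = 495 minutes = 8:15.

Final answer: 8:15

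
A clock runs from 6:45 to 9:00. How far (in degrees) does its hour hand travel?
The hour hand moves 0.5 degrees per minute.
Time elapsed: 9:00 - 6:45 = 135 minutes
Angular displacement: 135 x 0.5 = 67.5 degrees

Final answer: 67.5 degrees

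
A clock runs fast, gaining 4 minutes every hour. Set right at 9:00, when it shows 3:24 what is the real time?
For every 60 true minutes, the faulty clock advances 64 minutes, so 1 faulty-clock minute corresponds to 60/64 true minutes.
From 9:00 to 3:24 on the faulty dial is 384 minutes.
True elapsed: 384 x 60/64 = 360 minutes = 6 hours.
True time: 9:00 + 6 hours = 3:00.

Final answer: 3:00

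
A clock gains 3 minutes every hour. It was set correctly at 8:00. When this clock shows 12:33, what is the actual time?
For every 60 true minutes, the faulty clock advances 63 minutes, so 1 faulty-clock minute corresponds to 60/63 true minutes.
From 8:00 to 12:33 on the faulty dial is 273 minutes.
True elapsed: 273 x 60/63 = 260 minutes = 4 hours and 20 minutes.
True time: 8:00 + 4 hours and 20 minutes = 12:20.

Final answer: 12:20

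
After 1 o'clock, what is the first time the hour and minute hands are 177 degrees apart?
At t minutes past 1:00, the hour hand is at 30 x 1 + 0.5t degrees and the minute hand is at 6t degrees.
The smaller angle between them is 177 degrees when |30H - 5.5t| = 177 or |30H - 5.5t| = 183.
With H = 1, solve 30 x 1 - 5.5t = +/- target for each target:
  t = (30 x 1 - 177) / 5.5 = -26.73 (outside (0, 60))
  t = (30 x 1 + 177) / 5.5 = 37.64
  t = (30 x 1 - 183) / 5.5 = -27.82 (outside (0, 60))
  t = (30 x 1 + 183) / 5.5 = 38.73
Valid solutions in (0, 60): {37.64, 38.73} minutes.
The first occurrence is t = 37.64 minutes.
The hands form a 177-degree angle at 37.64 minutes past 1:00.

Final answer: 37.64 minutes past 1:00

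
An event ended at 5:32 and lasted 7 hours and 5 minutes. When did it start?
Starting time: 5:32 = 332 total minutes past 12:00
Subtracting: 7 hours and 5 minutes = 425 minutes
332 - 425 = -93 (negative, add 12 hours = 720) = 627 minutes
= 10 hours and 27 minutes past 12:00 = 10:27

Final answer: 10:27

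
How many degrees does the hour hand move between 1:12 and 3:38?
The hour hand moves 0.5 degrees per minute.
Time elapsed: 3:38 - 1:12 = 146 minutes
Angular displacement: 146 x 0.5 = 73 degrees

Final answer: 73 degrees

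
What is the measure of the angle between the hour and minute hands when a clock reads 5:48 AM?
Hour hand position: 5 x 30 + 48 x 0.5 = 174 degrees
Minute hand position: 48 x 6 = 288 degrees
Difference: |174 - 288| = 114 degrees
The angle between the hands is 114 degrees

Final answer: 114 degrees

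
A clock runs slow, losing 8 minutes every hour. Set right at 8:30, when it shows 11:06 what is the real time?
For every 60 true minutes, the faulty clock advances 52 minutes, so 1 faulty-clock minute corresponds to 60/52 true minutes.
From 8:30 to 11:06 on the faulty dial is 156 minutes.
True elapsed: 156 x 60/52 = 180 minutes = 3 hours.
True time: 8:30 + 3 hours = 11:30.

Final answer: 11:30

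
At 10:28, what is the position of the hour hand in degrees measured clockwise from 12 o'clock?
The hour hand moves 30 degrees per hour and 0.5 degrees per minute.
At 10:28: (10) x 30 + 28 x 0.5 = 300 + 14 = 314 degrees

Final answer: 314 degrees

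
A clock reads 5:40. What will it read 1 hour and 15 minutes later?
Starting time: 5:40
Adding 15 minutes to 40 minutes: 40 + 15 = 55 minutes
Adding 1 hour: 5 + 1 = 6
Final time: 6:55

Final answer: 6:55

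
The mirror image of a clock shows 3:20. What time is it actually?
Reflection across the vertical (12-6) axis maps a hand at angle A degrees to (360 - A) degrees, which sends a reading of T minutes past 12:00 to (720 - T) minutes past 12:00.
Mirror reads 3:20 = 200 minutes past 12:00.
Actual time: (720 - 200) mod 720 = 520 minutes = 8:40.

Final answer: 8:40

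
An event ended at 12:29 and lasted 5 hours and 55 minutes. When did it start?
Starting time: 12:29 = 29 total minutes past 12:00
Subtracting: 5 hours and 55 minutes = 355 minutes
29 - 355 = -326 (negative, add 12 hours = 720) = 394 minutes
= 6 hours and 34 minutes past 12:00 = 6:34

Final answer: 6:34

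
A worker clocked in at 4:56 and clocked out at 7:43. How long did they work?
From 4:56 to 7:43:
(7 x 60 + 43) - (4 x 60 + 56) = 463 - 296 = 167 minutes
= 2 hours and 47 minutes

Final answer: 2 hours and 47 minutes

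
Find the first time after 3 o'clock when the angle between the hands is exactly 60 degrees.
At t minutes past 3:00, the hour hand is at 30 x 3 + 0.5t degrees and the minute hand is at 6t degrees.
The smaller angle between them is 60 degrees when |30H - 5.5t| = 60 or |30H - 5.5t| = 300.
With H = 3, solve 30 x 3 - 5.5t = +/- target for each target:
  t = (30 x 3 - 60) / 5.5 = 5.45
  t = (30 x 3 + 60) / 5.5 = 27.27
  t = (30 x 3 - 300) / 5.5 = -38.18 (outside (0, 60))
  t = (30 x 3 + 300) / 5.5 = 70.91 (outside (0, 60))
Valid solutions in (0, 60): {5.45, 27.27} minutes.
The first occurrence is t = 5.45 minutes.
The hands form a 60-degree angle at 5.45 minutes past 3:00.

Final answer: 5.45 minutes past 3:00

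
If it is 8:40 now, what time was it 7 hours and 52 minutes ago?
Starting time: 8:40 = 520 total minutes past 12:00
Subtracting: 7 hours and 52 minutes = 472 minutes
520 - 472 = 48 minutes
= 48 minutes past 12:00 = 12:48

Final answer: 12:48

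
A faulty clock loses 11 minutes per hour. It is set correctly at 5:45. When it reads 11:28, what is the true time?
For every 60 true minutes, the faulty clock advances 49 minutes, so 1 faulty-clock minute corresponds to 60/49 true minutes.
From 5:45 to 11:28 on the faulty dial is 343 minutes.
True elapsed: 343 x 60/49 = 420 minutes = 7 hours.
True time: 5:45 + 7 hours = 12:45.

Final answer: 12:45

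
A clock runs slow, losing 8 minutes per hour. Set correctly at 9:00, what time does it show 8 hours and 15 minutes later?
For every 60 true minutes, the faulty clock advances 60 - 8 = 52 minutes.
True elapsed: 8 hours and 15 minutes = 495 minutes.
Faulty clock advances: 495 x 52/60 = 429 minutes (drift: 66 minutes behind).
Shown time: 9:00 + 429 minutes = 4:09.

Final answer: 4:09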